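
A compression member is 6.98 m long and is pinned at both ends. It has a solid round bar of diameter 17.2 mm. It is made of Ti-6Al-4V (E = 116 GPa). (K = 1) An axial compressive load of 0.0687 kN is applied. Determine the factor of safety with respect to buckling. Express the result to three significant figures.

n ≈ 1.47

I = πd⁴/64 = π×17.2⁴/64 = 4.296×10^3 mm⁴
I = 4.296×10^3 mm⁴ = 4.296×10^-9 m⁴
Effective length L_e = K·L = 1 × 6.98 = 6.980 m
P_cr = π²EI / L_e² = π² × 116×10⁹ × 4.296×10^-9 / 6.980² = 101.0 N
Factor of safety n = P_cr / P = 0.10096 / 0.0687 = 1.47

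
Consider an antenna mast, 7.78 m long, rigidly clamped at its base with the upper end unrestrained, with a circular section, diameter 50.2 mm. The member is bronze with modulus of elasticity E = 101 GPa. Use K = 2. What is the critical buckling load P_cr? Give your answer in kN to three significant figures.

I = πd⁴/64 = π×50.2⁴/64 = 3.117×10^5 mm⁴
I = 3.117×10^5 mm⁴ = 3.117×10^-7 m⁴
Effective length L_e = K·L = 2 × 7.78 = 15.56 m
P_cr = π²EI / L_e² = π² × 101×10⁹ × 3.117×10^-7 / 15.56² = 1.283×10^3 N

P_cr ≈ 1.28 kN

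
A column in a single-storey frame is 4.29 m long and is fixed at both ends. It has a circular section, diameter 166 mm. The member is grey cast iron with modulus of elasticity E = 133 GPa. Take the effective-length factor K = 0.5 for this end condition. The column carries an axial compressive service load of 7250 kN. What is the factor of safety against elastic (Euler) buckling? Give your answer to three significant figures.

n ≈ 1.47

I = πd⁴/64 = π×166⁴/64 = 3.727×10^7 mm⁴
I = 3.727×10^7 mm⁴ = 3.727×10^-5 m⁴
Effective length L_e = K·L = 0.5 × 4.29 = 2.145 m
P_cr = π²EI / L_e² = π² × 133×10⁹ × 3.727×10^-5 / 2.145² = 1.063×10^7 N
Factor of safety n = P_cr / P = 10634 / 7250 = 1.47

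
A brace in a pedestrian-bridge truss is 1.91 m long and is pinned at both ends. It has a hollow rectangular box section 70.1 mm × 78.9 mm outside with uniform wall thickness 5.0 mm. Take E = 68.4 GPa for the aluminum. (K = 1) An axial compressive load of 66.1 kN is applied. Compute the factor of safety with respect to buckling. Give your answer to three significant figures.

Inner dimensions: h_i = 78.9 − 2×5.0 = 68.90 mm, b_i = 70.1 − 2×5.0 = 60.10 mm
Weak-axis I_min = (h_o·b_o³ − h_i·b_i³)/12 with b_o = 70.1, b_i = 60.10 mm (shorter outer/inner sides).
I_min = (78.9×70.1³ − 68.90×60.10³)/12 = 1.018×10^6 mm⁴
I = 1.018×10^6 mm⁴ = 1.018×10^-6 m⁴
Effective length L_e = K·L = 1 × 1.91 = 1.910 m
P_cr = π²EI / L_e² = π² × 68.4×10⁹ × 1.018×10^-6 / 1.910² = 1.885×10^5 N
Factor of safety n = P_cr / P = 188.47 / 66.1 = 2.85

n ≈ 2.85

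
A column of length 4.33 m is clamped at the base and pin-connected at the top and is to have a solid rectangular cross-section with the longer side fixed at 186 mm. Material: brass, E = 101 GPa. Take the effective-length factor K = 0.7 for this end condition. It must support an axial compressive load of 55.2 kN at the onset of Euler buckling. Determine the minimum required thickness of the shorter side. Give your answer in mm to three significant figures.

b ≈ 32.0 mm

L_e = K·L = 0.7 × 4.33 = 3.031 m
Required I = P_cr·L_e²/(π²E) = 5.520×10^4 × 3.031² / (π² × 1.01×10^11) = 5.087×10^-7 m⁴
I_req = 5.087×10^5 mm⁴
Rectangle, weak axis: I_min = h·b³/12 with h = 186 mm fixed  ⇒  b = (12I/h)^(1/3) = 32.0 mm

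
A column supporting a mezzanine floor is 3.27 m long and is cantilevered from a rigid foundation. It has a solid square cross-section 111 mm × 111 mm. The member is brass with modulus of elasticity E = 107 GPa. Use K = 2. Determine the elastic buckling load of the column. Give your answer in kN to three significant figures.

P_cr ≈ 312 kN

I = a⁴/12 = 111⁴/12 = 1.265×10^7 mm⁴
I = 1.265×10^7 mm⁴ = 1.265×10^-5 m⁴
Effective length L_e = K·L = 2 × 3.27 = 6.540 m
P_cr = π²EI / L_e² = π² × 107×10⁹ × 1.265×10^-5 / 6.540² = 3.123×10^5 N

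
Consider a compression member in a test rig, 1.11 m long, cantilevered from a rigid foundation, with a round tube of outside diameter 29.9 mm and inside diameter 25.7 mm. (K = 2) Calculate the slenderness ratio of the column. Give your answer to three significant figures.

λ ≈ 225

d_o = 29.9 mm, d_i = 25.7 mm
I = π(d_o⁴ − d_i⁴)/64 = π(29.9⁴ − 25.70⁴)/64 = 1.782×10^4 mm⁴
A = 183.4 mm²;  r_min = √(I/A) = √(1.782×10^4/183.4) = 9.857 mm
L_e = K·L = 2 × 1.11 m = 2.220 m = 2220.0 mm
λ = L_e / r_min = 2220.0 / 9.857 = 225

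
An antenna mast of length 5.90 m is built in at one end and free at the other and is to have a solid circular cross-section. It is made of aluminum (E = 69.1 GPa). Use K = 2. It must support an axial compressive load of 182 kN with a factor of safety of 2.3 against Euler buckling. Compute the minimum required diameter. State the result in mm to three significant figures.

d ≈ 204 mm

Required P_cr = n·P = 2.3 × 182 = 418.6 kN
L_e = K·L = 2 × 5.90 = 11.80 m
Required I = P_cr·L_e²/(π²E) = 4.186×10^5 × 11.80² / (π² × 6.91×10^10) = 8.546×10^-5 m⁴
I_req = 8.546×10^7 mm⁴
Solid circle: I = πd⁴/64  ⇒  d = (64I/π)^(1/4) = (64×8.546×10^7/π)^(1/4) = 204 mm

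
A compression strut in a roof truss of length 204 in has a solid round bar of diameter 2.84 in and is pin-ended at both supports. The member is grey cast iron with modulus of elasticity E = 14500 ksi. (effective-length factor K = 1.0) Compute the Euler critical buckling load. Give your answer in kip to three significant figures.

P_cr ≈ 11.0 kip

I = πd⁴/64 = π×2.84⁴/64 = 3.193 in⁴
Effective length L_e = K·L = 1 × 204 = 204.0 in
P_cr = π²EI / L_e² = π² × 14500×10³ × 3.193 / 204.0² = 1.098×10^4 lb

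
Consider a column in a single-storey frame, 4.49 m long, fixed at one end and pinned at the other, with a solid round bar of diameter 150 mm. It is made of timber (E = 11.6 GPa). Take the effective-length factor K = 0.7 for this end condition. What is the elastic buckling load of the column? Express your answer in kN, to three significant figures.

P_cr ≈ 288 kN

I = πd⁴/64 = π×150⁴/64 = 2.485×10^7 mm⁴
I = 2.485×10^7 mm⁴ = 2.485×10^-5 m⁴
Effective length L_e = K·L = 0.7 × 4.49 = 3.143 m
P_cr = π²EI / L_e² = π² × 11.6×10⁹ × 2.485×10^-5 / 3.143² = 2.880×10^5 N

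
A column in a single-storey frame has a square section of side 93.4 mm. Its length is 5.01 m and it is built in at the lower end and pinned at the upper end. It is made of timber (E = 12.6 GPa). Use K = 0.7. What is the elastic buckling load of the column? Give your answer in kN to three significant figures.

P_cr ≈ 64.1 kN

I = a⁴/12 = 93.4⁴/12 = 6.342×10^6 mm⁴
I = 6.342×10^6 mm⁴ = 6.342×10^-6 m⁴
Effective length L_e = K·L = 0.7 × 5.01 = 3.507 m
P_cr = π²EI / L_e² = π² × 12.6×10⁹ × 6.342×10^-6 / 3.507² = 6.412×10^4 N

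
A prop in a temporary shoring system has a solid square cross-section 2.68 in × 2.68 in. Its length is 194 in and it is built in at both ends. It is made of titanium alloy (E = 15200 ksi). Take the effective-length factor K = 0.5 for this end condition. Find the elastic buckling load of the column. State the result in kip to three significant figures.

P_cr ≈ 68.5 kip

I = a⁴/12 = 2.68⁴/12 = 4.299 in⁴
Effective length L_e = K·L = 0.5 × 194 = 97.00 in
P_cr = π²EI / L_e² = π² × 15200×10³ × 4.299 / 97.00² = 6.854×10^4 lb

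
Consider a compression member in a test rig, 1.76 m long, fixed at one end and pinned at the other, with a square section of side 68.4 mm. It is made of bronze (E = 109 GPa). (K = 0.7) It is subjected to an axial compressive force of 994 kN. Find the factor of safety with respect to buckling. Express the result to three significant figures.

n ≈ 1.30

I = a⁴/12 = 68.4⁴/12 = 1.824×10^6 mm⁴
I = 1.824×10^6 mm⁴ = 1.824×10^-6 m⁴
Effective length L_e = K·L = 0.7 × 1.76 = 1.232 m
P_cr = π²EI / L_e² = π² × 109×10⁹ × 1.824×10^-6 / 1.232² = 1.293×10^6 N
Factor of safety n = P_cr / P = 1292.8 / 994 = 1.30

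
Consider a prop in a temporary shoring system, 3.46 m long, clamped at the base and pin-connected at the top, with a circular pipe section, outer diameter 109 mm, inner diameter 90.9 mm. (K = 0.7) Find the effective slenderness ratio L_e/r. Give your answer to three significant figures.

λ ≈ 68.3

d_o = 109 mm, d_i = 90.9 mm
I = π(d_o⁴ − d_i⁴)/64 = π(109⁴ − 90.90⁴)/64 = 3.578×10^6 mm⁴
A = 2.842×10^3 mm²;  r_min = √(I/A) = √(3.578×10^6/2.842×10^3) = 35.48 mm
L_e = K·L = 0.7 × 3.46 m = 2.422 m = 2422.0 mm
λ = L_e / r_min = 2422.0 / 35.48 = 68.3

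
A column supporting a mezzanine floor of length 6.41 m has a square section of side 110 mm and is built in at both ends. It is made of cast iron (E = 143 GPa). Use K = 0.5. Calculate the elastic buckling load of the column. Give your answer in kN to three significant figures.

I = a⁴/12 = 110⁴/12 = 1.220×10^7 mm⁴
I = 1.220×10^7 mm⁴ = 1.220×10^-5 m⁴
Effective length L_e = K·L = 0.5 × 6.41 = 3.205 m
P_cr = π²EI / L_e² = π² × 143×10⁹ × 1.220×10^-5 / 3.205² = 1.676×10^6 N

P_cr ≈ 1680 kN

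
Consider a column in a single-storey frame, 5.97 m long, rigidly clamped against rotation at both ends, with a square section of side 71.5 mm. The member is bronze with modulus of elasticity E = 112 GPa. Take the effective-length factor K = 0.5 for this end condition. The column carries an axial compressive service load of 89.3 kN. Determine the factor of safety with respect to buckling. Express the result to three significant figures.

n ≈ 3.03

I = a⁴/12 = 71.5⁴/12 = 2.178×10^6 mm⁴
I = 2.178×10^6 mm⁴ = 2.178×10^-6 m⁴
Effective length L_e = K·L = 0.5 × 5.97 = 2.985 m
P_cr = π²EI / L_e² = π² × 112×10⁹ × 2.178×10^-6 / 2.985² = 2.702×10^5 N
Factor of safety n = P_cr / P = 270.19 / 89.3 = 3.03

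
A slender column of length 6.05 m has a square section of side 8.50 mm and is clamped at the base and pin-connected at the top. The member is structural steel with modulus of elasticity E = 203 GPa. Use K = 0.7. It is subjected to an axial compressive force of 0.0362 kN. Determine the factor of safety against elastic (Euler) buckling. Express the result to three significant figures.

n ≈ 1.34

I = a⁴/12 = 8.50⁴/12 = 435.0 mm⁴
I = 435.0 mm⁴ = 4.350×10^-10 m⁴
Effective length L_e = K·L = 0.7 × 6.05 = 4.235 m
P_cr = π²EI / L_e² = π² × 203×10⁹ × 4.350×10^-10 / 4.235² = 48.59 N
Factor of safety n = P_cr / P = 0.048594 / 0.0362 = 1.34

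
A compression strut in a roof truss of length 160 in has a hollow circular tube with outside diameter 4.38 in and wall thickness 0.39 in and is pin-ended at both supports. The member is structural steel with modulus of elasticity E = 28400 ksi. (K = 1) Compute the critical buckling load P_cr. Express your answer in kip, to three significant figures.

P_cr ≈ 108 kip

Inner diameter d_i = 4.38 − 2×0.39 = 3.600 in
I = π(d_o⁴ − d_i⁴)/64 = π(4.38⁴ − 3.600⁴)/64 = 9.821 in⁴
Effective length L_e = K·L = 1 × 160 = 160.0 in
P_cr = π²EI / L_e² = π² × 28400×10³ × 9.821 / 160.0² = 1.075×10^5 lb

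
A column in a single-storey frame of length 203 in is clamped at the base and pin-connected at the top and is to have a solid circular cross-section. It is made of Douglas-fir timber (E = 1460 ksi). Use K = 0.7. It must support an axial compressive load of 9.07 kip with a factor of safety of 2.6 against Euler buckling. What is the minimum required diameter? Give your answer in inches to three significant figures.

d ≈ 5.09 in

Required P_cr = n·P = 2.6 × 9.07 = 23.58 kip
L_e = K·L = 0.7 × 203 = 142.1 in
Required I = P_cr·L_e²/(π²E) = 2.358×10^4 × 142.1² / (π² × 1.46×10^6) = 33.05 in⁴
Solid circle: I = πd⁴/64  ⇒  d = (64I/π)^(1/4) = (64×33.05/π)^(1/4) = 5.09 in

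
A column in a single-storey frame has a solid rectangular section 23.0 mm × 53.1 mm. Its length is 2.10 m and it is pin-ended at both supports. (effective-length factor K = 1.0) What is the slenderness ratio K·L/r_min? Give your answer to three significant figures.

For a rectangle r_min = b/√12 = 23.0/√12 = 6.640 mm
L_e = K·L = 1 × 2.10 m = 2.100 m = 2100.0 mm
λ = L_e / r_min = 2100.0 / 6.640 = 316

λ ≈ 316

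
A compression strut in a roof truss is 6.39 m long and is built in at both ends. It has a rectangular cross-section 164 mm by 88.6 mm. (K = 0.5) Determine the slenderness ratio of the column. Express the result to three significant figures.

Buckling occurs about the weak axis: I_min = h·b³/12 with b = 88.6 mm (the shorter side).
I_min = 164×88.6³/12 = 9.505×10^6 mm⁴
A = 1.453×10^4 mm²;  r_min = √(I/A) = √(9.505×10^6/1.453×10^4) = 25.58 mm
L_e = K·L = 0.5 × 6.39 m = 3.195 m = 3195.0 mm
λ = L_e / r_min = 3195.0 / 25.58 = 125

λ ≈ 125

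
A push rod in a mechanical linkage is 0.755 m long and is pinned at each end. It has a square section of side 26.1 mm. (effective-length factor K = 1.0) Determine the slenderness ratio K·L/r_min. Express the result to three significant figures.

For a square r = a/√12 = 26.1/√12 = 7.534 mm
L_e = K·L = 1 × 0.755 m = 0.7550 m = 755.00 mm
λ = L_e / r_min = 755.00 / 7.534 = 100

λ ≈ 100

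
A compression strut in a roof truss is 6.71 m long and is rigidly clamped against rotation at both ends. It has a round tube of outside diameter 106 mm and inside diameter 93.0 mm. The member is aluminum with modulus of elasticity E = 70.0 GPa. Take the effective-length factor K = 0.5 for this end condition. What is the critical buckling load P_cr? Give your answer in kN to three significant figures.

d_o = 106 mm, d_i = 93.0 mm
I = π(d_o⁴ − d_i⁴)/64 = π(106⁴ − 93.00⁴)/64 = 2.525×10^6 mm⁴
I = 2.525×10^6 mm⁴ = 2.525×10^-6 m⁴
Effective length L_e = K·L = 0.5 × 6.71 = 3.355 m
P_cr = π²EI / L_e² = π² × 70.0×10⁹ × 2.525×10^-6 / 3.355² = 1.550×10^5 N

P_cr ≈ 155 kN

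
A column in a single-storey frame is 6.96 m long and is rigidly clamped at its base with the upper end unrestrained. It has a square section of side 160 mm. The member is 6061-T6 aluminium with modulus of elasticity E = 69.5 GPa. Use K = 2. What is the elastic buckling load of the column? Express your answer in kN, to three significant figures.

I = a⁴/12 = 160⁴/12 = 5.461×10^7 mm⁴
I = 5.461×10^7 mm⁴ = 5.461×10^-5 m⁴
Effective length L_e = K·L = 2 × 6.96 = 13.92 m
P_cr = π²EI / L_e² = π² × 69.5×10⁹ × 5.461×10^-5 / 13.92² = 1.933×10^5 N

P_cr ≈ 193 kN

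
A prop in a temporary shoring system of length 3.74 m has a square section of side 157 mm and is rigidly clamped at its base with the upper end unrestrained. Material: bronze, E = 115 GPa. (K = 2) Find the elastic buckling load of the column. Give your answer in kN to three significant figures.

I = a⁴/12 = 157⁴/12 = 5.063×10^7 mm⁴
I = 5.063×10^7 mm⁴ = 5.063×10^-5 m⁴
Effective length L_e = K·L = 2 × 3.74 = 7.480 m
P_cr = π²EI / L_e² = π² × 115×10⁹ × 5.063×10^-5 / 7.480² = 1.027×10^6 N

P_cr ≈ 1030 kN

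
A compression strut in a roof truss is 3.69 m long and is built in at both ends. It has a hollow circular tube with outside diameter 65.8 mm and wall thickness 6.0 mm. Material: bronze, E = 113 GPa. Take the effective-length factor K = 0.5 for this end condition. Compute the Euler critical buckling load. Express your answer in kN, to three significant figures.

P_cr ≈ 167 kN

Inner diameter d_i = 65.8 − 2×6.0 = 53.80 mm
I = π(d_o⁴ − d_i⁴)/64 = π(65.8⁴ − 53.80⁴)/64 = 5.089×10^5 mm⁴
I = 5.089×10^5 mm⁴ = 5.089×10^-7 m⁴
Effective length L_e = K·L = 0.5 × 3.69 = 1.845 m
P_cr = π²EI / L_e² = π² × 113×10⁹ × 5.089×10^-7 / 1.845² = 1.667×10^5 N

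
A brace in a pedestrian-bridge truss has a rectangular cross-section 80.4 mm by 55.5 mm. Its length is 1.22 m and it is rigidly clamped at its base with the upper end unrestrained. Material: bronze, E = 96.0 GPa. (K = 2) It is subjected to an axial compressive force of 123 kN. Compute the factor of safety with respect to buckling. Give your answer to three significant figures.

n ≈ 1.48

Buckling occurs about the weak axis: I_min = h·b³/12 with b = 55.5 mm (the shorter side).
I_min = 80.4×55.5³/12 = 1.145×10^6 mm⁴
I = 1.145×10^6 mm⁴ = 1.145×10^-6 m⁴
Effective length L_e = K·L = 2 × 1.22 = 2.440 m
P_cr = π²EI / L_e² = π² × 96.0×10⁹ × 1.145×10^-6 / 2.440² = 1.823×10^5 N
Factor of safety n = P_cr / P = 182.28 / 123 = 1.48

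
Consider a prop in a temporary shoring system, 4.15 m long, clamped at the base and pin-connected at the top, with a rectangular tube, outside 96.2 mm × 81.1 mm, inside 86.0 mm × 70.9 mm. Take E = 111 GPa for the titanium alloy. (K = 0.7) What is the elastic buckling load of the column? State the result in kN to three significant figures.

P_cr ≈ 224 kN

Weak-axis I_min = (h_o·b_o³ − h_i·b_i³)/12 with b_o = 81.1, b_i = 70.90 mm (shorter outer/inner sides).
I_min = (96.2×81.1³ − 86.00×70.90³)/12 = 1.722×10^6 mm⁴
I = 1.722×10^6 mm⁴ = 1.722×10^-6 m⁴
Effective length L_e = K·L = 0.7 × 4.15 = 2.905 m
P_cr = π²EI / L_e² = π² × 111×10⁹ × 1.722×10^-6 / 2.905² = 2.235×10^5 N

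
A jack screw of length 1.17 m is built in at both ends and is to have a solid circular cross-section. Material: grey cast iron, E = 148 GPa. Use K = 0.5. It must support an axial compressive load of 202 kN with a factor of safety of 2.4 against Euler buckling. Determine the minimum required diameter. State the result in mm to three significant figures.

Required P_cr = n·P = 2.4 × 202 = 484.8 kN
L_e = K·L = 0.5 × 1.17 = 0.5850 m
Required I = P_cr·L_e²/(π²E) = 4.848×10^5 × 0.5850² / (π² × 1.48×10^11) = 1.136×10^-7 m⁴
I_req = 1.136×10^5 mm⁴
Solid circle: I = πd⁴/64  ⇒  d = (64I/π)^(1/4) = (64×1.136×10^5/π)^(1/4) = 39.0 mm

d ≈ 39.0 mm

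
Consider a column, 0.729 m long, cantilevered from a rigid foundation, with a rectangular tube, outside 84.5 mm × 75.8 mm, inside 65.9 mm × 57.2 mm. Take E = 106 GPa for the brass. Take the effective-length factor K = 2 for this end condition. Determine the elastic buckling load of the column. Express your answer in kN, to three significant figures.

Weak-axis I_min = (h_o·b_o³ − h_i·b_i³)/12 with b_o = 75.8, b_i = 57.20 mm (shorter outer/inner sides).
I_min = (84.5×75.8³ − 65.90×57.20³)/12 = 2.039×10^6 mm⁴
I = 2.039×10^6 mm⁴ = 2.039×10^-6 m⁴
Effective length L_e = K·L = 2 × 0.729 = 1.458 m
P_cr = π²EI / L_e² = π² × 106×10⁹ × 2.039×10^-6 / 1.458² = 1.003×10^6 N

P_cr ≈ 1000 kN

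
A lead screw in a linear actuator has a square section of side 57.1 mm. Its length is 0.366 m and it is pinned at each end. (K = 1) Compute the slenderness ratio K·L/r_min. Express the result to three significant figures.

λ ≈ 22.2

I = a⁴/12 = 57.1⁴/12 = 8.859×10^5 mm⁴
A = 3.260×10^3 mm²;  r_min = √(I/A) = √(8.859×10^5/3.260×10^3) = 16.48 mm
L_e = K·L = 1 × 0.366 m = 0.3660 m = 366.00 mm
λ = L_e / r_min = 366.00 / 16.48 = 22.2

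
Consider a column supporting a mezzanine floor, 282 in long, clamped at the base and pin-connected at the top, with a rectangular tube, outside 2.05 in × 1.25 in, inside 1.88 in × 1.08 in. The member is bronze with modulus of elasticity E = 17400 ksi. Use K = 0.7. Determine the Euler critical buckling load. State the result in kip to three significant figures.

Weak-axis I_min = (h_o·b_o³ − h_i·b_i³)/12 with b_o = 1.25, b_i = 1.080 in (shorter outer/inner sides).
I_min = (2.05×1.25³ − 1.880×1.080³)/12 = 0.1363 in⁴
Effective length L_e = K·L = 0.7 × 282 = 197.4 in
P_cr = π²EI / L_e² = π² × 17400×10³ × 0.1363 / 197.4² = 600.7 lb

P_cr ≈ 0.601 kip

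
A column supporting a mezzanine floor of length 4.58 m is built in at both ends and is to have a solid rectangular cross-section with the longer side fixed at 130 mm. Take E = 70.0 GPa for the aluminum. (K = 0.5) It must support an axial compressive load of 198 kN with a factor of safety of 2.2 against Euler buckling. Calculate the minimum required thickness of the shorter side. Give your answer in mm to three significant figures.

b ≈ 67.3 mm

Required P_cr = n·P = 2.2 × 198 = 435.6 kN
L_e = K·L = 0.5 × 4.58 = 2.290 m
Required I = P_cr·L_e²/(π²E) = 4.356×10^5 × 2.290² / (π² × 7.00×10^10) = 3.306×10^-6 m⁴
I_req = 3.306×10^6 mm⁴
Rectangle, weak axis: I_min = h·b³/12 with h = 130 mm fixed  ⇒  b = (12I/h)^(1/3) = 67.3 mm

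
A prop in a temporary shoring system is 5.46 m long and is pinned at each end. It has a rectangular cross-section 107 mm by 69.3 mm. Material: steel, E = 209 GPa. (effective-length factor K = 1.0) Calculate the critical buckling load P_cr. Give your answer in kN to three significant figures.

P_cr ≈ 205 kN

Buckling occurs about the weak axis: I_min = h·b³/12 with b = 69.3 mm (the shorter side).
I_min = 107×69.3³/12 = 2.968×10^6 mm⁴
I = 2.968×10^6 mm⁴ = 2.968×10^-6 m⁴
Effective length L_e = K·L = 1 × 5.46 = 5.460 m
P_cr = π²EI / L_e² = π² × 209×10⁹ × 2.968×10^-6 / 5.460² = 2.053×10^5 N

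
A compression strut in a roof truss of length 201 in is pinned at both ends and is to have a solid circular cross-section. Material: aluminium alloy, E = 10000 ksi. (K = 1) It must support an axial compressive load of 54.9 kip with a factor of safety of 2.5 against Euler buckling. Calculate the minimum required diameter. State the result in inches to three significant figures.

d ≈ 5.82 in

Required P_cr = n·P = 2.5 × 54.9 = 137.2 kip
L_e = K·L = 1 × 201 = 201.0 in
Required I = P_cr·L_e²/(π²E) = 1.373×10^5 × 201.0² / (π² × 1.00×10^7) = 56.18 in⁴
Solid circle: I = πd⁴/64  ⇒  d = (64I/π)^(1/4) = (64×56.18/π)^(1/4) = 5.82 in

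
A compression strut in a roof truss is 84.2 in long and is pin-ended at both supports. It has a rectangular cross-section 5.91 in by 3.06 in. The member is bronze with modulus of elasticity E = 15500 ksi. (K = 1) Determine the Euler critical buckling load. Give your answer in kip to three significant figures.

Buckling occurs about the weak axis: I_min = h·b³/12 with b = 3.06 in (the shorter side).
I_min = 5.91×3.06³/12 = 14.11 in⁴
Effective length L_e = K·L = 1 × 84.2 = 84.20 in
P_cr = π²EI / L_e² = π² × 15500×10³ × 14.11 / 84.20² = 3.045×10^5 lb

P_cr ≈ 304 kip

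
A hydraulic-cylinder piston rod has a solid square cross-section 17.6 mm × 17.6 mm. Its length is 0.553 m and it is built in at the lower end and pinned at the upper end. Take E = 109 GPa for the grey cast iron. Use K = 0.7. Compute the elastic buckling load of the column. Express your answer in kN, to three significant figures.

P_cr ≈ 57.4 kN

I = a⁴/12 = 17.6⁴/12 = 7.996×10^3 mm⁴
I = 7.996×10^3 mm⁴ = 7.996×10^-9 m⁴
Effective length L_e = K·L = 0.7 × 0.553 = 0.3871 m
P_cr = π²EI / L_e² = π² × 109×10⁹ × 7.996×10^-9 / 0.3871² = 5.740×10^4 N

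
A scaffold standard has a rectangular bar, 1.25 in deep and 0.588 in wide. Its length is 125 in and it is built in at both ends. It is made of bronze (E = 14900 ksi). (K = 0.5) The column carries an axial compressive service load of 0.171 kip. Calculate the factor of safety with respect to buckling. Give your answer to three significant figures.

n ≈ 4.66

Buckling occurs about the weak axis: I_min = h·b³/12 with b = 0.588 in (the shorter side).
I_min = 1.25×0.588³/12 = 2.118×10^-2 in⁴
Effective length L_e = K·L = 0.5 × 125 = 62.50 in
P_cr = π²EI / L_e² = π² × 14900×10³ × 2.118×10^-2 / 62.50² = 797.2 lb
Factor of safety n = P_cr / P = 0.79724 / 0.171 = 4.66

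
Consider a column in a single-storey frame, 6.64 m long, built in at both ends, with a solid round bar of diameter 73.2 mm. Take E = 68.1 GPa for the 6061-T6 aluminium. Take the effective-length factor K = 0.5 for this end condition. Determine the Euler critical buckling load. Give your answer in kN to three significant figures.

P_cr ≈ 85.9 kN

I = πd⁴/64 = π×73.2⁴/64 = 1.409×10^6 mm⁴
I = 1.409×10^6 mm⁴ = 1.409×10^-6 m⁴
Effective length L_e = K·L = 0.5 × 6.64 = 3.320 m
P_cr = π²EI / L_e² = π² × 68.1×10⁹ × 1.409×10^-6 / 3.320² = 8.594×10^4 N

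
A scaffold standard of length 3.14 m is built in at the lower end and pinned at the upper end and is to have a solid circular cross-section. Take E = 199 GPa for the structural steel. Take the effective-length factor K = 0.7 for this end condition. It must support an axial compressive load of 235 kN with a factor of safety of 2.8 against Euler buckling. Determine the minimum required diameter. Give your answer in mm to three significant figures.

d ≈ 75.8 mm

Required P_cr = n·P = 2.8 × 235 = 658.0 kN
L_e = K·L = 0.7 × 3.14 = 2.198 m
Required I = P_cr·L_e²/(π²E) = 6.580×10^5 × 2.198² / (π² × 1.99×10^11) = 1.619×10^-6 m⁴
I_req = 1.619×10^6 mm⁴
Solid circle: I = πd⁴/64  ⇒  d = (64I/π)^(1/4) = (64×1.619×10^6/π)^(1/4) = 75.8 mm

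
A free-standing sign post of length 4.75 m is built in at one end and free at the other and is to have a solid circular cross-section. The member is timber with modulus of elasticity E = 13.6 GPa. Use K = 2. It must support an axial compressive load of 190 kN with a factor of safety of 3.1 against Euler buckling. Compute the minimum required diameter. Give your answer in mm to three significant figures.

d ≈ 300 mm

Required P_cr = n·P = 3.1 × 190 = 589.0 kN
L_e = K·L = 2 × 4.75 = 9.500 m
Required I = P_cr·L_e²/(π²E) = 5.890×10^5 × 9.500² / (π² × 1.36×10^10) = 3.960×10^-4 m⁴
I_req = 3.960×10^8 mm⁴
Solid circle: I = πd⁴/64  ⇒  d = (64I/π)^(1/4) = (64×3.960×10^8/π)^(1/4) = 300 mm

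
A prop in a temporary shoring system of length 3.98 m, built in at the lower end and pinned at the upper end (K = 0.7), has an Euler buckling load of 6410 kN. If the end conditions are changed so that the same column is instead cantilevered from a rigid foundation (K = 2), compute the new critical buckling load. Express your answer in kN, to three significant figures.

P_cr ≈ 785 kN

P_cr ∝ 1/K², so P_cr,new = P_cr,old × (K_old/K_new)² = 6410 × (0.7/2)²
= 6410 × 0.1225 = 785 kN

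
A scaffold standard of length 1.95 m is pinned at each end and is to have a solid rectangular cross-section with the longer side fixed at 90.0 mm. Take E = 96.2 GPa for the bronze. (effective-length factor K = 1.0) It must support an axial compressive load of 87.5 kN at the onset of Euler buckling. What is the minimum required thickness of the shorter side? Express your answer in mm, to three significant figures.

L_e = K·L = 1 × 1.95 = 1.950 m
Required I = P_cr·L_e²/(π²E) = 8.750×10^4 × 1.950² / (π² × 9.62×10^10) = 3.504×10^-7 m⁴
I_req = 3.504×10^5 mm⁴
Rectangle, weak axis: I_min = h·b³/12 with h = 90.0 mm fixed  ⇒  b = (12I/h)^(1/3) = 36.0 mm

b ≈ 36.0 mm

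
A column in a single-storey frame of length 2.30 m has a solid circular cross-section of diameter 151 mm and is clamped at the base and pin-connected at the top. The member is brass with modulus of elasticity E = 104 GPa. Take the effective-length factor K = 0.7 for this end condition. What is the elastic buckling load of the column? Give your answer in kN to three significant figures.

I = πd⁴/64 = π×151⁴/64 = 2.552×10^7 mm⁴
I = 2.552×10^7 mm⁴ = 2.552×10^-5 m⁴
Effective length L_e = K·L = 0.7 × 2.30 = 1.610 m
P_cr = π²EI / L_e² = π² × 104×10⁹ × 2.552×10^-5 / 1.610² = 1.011×10^7 N

P_cr ≈ 10100 kN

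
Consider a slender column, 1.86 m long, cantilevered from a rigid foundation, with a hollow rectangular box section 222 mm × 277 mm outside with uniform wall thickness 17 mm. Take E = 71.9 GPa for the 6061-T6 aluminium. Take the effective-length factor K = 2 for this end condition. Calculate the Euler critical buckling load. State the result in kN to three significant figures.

P_cr ≈ 6050 kN

Inner dimensions: h_i = 277 − 2×17 = 243.0 mm, b_i = 222 − 2×17 = 188.0 mm
Weak-axis I_min = (h_o·b_o³ − h_i·b_i³)/12 with b_o = 222, b_i = 188.0 mm (shorter outer/inner sides).
I_min = (277×222³ − 243.0×188.0³)/12 = 1.180×10^8 mm⁴
I = 1.180×10^8 mm⁴ = 1.180×10^-4 m⁴
Effective length L_e = K·L = 2 × 1.86 = 3.720 m
P_cr = π²EI / L_e² = π² × 71.9×10⁹ × 1.180×10^-4 / 3.720² = 6.051×10^6 N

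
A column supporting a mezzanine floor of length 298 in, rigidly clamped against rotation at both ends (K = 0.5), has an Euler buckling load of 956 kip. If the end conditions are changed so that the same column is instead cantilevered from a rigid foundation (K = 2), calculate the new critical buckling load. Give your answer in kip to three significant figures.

P_cr ∝ 1/K², so P_cr,new = P_cr,old × (K_old/K_new)² = 956 × (0.5/2)²
= 956 × 0.06250 = 59.8 kip

P_cr ≈ 59.8 kip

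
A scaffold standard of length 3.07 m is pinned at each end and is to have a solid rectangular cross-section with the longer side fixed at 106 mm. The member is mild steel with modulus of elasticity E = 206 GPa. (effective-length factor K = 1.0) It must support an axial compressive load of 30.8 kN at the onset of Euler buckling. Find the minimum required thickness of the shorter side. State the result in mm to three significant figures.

b ≈ 25.3 mm

L_e = K·L = 1 × 3.07 = 3.070 m
Required I = P_cr·L_e²/(π²E) = 3.080×10^4 × 3.070² / (π² × 2.06×10^11) = 1.428×10^-7 m⁴
I_req = 1.428×10^5 mm⁴
Rectangle, weak axis: I_min = h·b³/12 with h = 106 mm fixed  ⇒  b = (12I/h)^(1/3) = 25.3 mm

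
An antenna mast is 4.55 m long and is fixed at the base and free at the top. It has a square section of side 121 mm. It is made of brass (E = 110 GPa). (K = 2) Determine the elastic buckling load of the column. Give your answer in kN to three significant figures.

I = a⁴/12 = 121⁴/12 = 1.786×10^7 mm⁴
I = 1.786×10^7 mm⁴ = 1.786×10^-5 m⁴
Effective length L_e = K·L = 2 × 4.55 = 9.100 m
P_cr = π²EI / L_e² = π² × 110×10⁹ × 1.786×10^-5 / 9.100² = 2.342×10^5 N

P_cr ≈ 234 kN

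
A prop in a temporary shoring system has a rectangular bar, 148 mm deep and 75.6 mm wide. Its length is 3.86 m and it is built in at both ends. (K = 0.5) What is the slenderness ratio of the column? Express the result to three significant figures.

λ ≈ 88.4

For a rectangle r_min = b/√12 = 75.6/√12 = 21.82 mm
L_e = K·L = 0.5 × 3.86 m = 1.930 m = 1930.0 mm
λ = L_e / r_min = 1930.0 / 21.82 = 88.4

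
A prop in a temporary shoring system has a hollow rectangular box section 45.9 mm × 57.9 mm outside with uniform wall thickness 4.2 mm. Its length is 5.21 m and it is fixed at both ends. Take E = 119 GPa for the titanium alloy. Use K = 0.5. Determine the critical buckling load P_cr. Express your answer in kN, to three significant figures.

P_cr ≈ 43.1 kN

Inner dimensions: h_i = 57.9 − 2×4.2 = 49.50 mm, b_i = 45.9 − 2×4.2 = 37.50 mm
Weak-axis I_min = (h_o·b_o³ − h_i·b_i³)/12 with b_o = 45.9, b_i = 37.50 mm (shorter outer/inner sides).
I_min = (57.9×45.9³ − 49.50×37.50³)/12 = 2.491×10^5 mm⁴
I = 2.491×10^5 mm⁴ = 2.491×10^-7 m⁴
Effective length L_e = K·L = 0.5 × 5.21 = 2.605 m
P_cr = π²EI / L_e² = π² × 119×10⁹ × 2.491×10^-7 / 2.605² = 4.311×10^4 N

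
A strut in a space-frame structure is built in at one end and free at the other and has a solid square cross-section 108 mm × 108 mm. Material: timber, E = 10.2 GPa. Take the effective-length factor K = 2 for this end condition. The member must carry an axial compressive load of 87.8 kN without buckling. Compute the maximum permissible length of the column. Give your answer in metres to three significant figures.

I = a⁴/12 = 108⁴/12 = 1.134×10^7 mm⁴
I = 1.134×10^-5 m⁴
At the buckling limit P_cr = P = 8.780×10^4 N
From P_cr = π²EI/(K·L)²:  L = (1/K)·√(π²EI/P_cr) = (1/2)·√(π²×1.02×10^10×1.134×10^-5/8.780×10^4)
L = 1.80 m

L_max ≈ 1.80 m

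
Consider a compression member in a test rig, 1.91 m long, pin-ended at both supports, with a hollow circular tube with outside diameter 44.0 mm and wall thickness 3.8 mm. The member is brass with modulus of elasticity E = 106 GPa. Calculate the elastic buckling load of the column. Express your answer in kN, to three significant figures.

P_cr ≈ 28.0 kN

Inner diameter d_i = 44.0 − 2×3.8 = 36.40 mm
I = π(d_o⁴ − d_i⁴)/64 = π(44.0⁴ − 36.40⁴)/64 = 9.781×10^4 mm⁴
I = 9.781×10^4 mm⁴ = 9.781×10^-8 m⁴
Effective length L_e = K·L = 1 × 1.91 = 1.910 m
P_cr = π²EI / L_e² = π² × 106×10⁹ × 9.781×10^-8 / 1.910² = 2.805×10^4 N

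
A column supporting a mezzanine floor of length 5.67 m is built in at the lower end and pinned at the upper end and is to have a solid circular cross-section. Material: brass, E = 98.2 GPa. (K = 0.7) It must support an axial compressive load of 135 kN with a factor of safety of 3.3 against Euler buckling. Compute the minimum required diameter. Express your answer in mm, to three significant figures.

Required P_cr = n·P = 3.3 × 135 = 445.5 kN
L_e = K·L = 0.7 × 5.67 = 3.969 m
Required I = P_cr·L_e²/(π²E) = 4.455×10^5 × 3.969² / (π² × 9.82×10^10) = 7.241×10^-6 m⁴
I_req = 7.241×10^6 mm⁴
Solid circle: I = πd⁴/64  ⇒  d = (64I/π)^(1/4) = (64×7.241×10^6/π)^(1/4) = 110 mm

d ≈ 110 mm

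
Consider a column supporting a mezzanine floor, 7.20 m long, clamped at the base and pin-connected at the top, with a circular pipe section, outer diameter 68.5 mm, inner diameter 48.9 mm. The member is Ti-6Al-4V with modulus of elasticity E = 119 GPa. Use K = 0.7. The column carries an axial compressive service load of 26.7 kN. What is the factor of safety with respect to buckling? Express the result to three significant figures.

d_o = 68.5 mm, d_i = 48.9 mm
I = π(d_o⁴ − d_i⁴)/64 = π(68.5⁴ − 48.90⁴)/64 = 8.001×10^5 mm⁴
I = 8.001×10^5 mm⁴ = 8.001×10^-7 m⁴
Effective length L_e = K·L = 0.7 × 7.20 = 5.040 m
P_cr = π²EI / L_e² = π² × 119×10⁹ × 8.001×10^-7 / 5.040² = 3.699×10^4 N
Factor of safety n = P_cr / P = 36.993 / 26.7 = 1.39

n ≈ 1.39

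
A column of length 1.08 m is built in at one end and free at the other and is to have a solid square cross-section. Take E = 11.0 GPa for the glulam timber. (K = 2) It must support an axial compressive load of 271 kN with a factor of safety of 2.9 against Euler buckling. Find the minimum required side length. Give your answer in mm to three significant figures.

a ≈ 142 mm

Required P_cr = n·P = 2.9 × 271 = 785.9 kN
L_e = K·L = 2 × 1.08 = 2.160 m
Required I = P_cr·L_e²/(π²E) = 7.859×10^5 × 2.160² / (π² × 1.10×10^10) = 3.377×10^-5 m⁴
I_req = 3.377×10^7 mm⁴
Solid square: I = a⁴/12  ⇒  a = (12I)^(1/4) = (12×3.377×10^7)^(1/4) = 142 mm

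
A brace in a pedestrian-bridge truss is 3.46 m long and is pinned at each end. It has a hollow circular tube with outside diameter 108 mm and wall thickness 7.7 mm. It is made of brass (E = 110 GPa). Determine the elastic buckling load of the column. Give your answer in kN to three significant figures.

Inner diameter d_i = 108 − 2×7.7 = 92.60 mm
I = π(d_o⁴ − d_i⁴)/64 = π(108⁴ − 92.60⁴)/64 = 3.069×10^6 mm⁴
I = 3.069×10^6 mm⁴ = 3.069×10^-6 m⁴
Effective length L_e = K·L = 1 × 3.46 = 3.460 m
P_cr = π²EI / L_e² = π² × 110×10⁹ × 3.069×10^-6 / 3.460² = 2.783×10^5 N

P_cr ≈ 278 kN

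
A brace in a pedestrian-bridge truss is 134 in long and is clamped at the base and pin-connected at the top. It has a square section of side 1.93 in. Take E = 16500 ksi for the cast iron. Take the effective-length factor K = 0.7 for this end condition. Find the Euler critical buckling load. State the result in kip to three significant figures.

I = a⁴/12 = 1.93⁴/12 = 1.156 in⁴
Effective length L_e = K·L = 0.7 × 134 = 93.80 in
P_cr = π²EI / L_e² = π² × 16500×10³ × 1.156 / 93.80² = 2.140×10^4 lb

P_cr ≈ 21.4 kip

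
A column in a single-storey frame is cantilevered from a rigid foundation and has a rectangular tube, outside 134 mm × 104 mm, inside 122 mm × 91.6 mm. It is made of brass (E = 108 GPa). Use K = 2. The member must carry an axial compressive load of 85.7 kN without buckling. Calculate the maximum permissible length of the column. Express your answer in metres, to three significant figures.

Weak-axis I_min = (h_o·b_o³ − h_i·b_i³)/12 with b_o = 104, b_i = 91.60 mm (shorter outer/inner sides).
I_min = (134×104³ − 122.0×91.60³)/12 = 4.747×10^6 mm⁴
I = 4.747×10^-6 m⁴
At the buckling limit P_cr = P = 8.570×10^4 N
From P_cr = π²EI/(K·L)²:  L = (1/K)·√(π²EI/P_cr) = (1/2)·√(π²×1.08×10^11×4.747×10^-6/8.570×10^4)
L = 3.84 m

L_max ≈ 3.84 m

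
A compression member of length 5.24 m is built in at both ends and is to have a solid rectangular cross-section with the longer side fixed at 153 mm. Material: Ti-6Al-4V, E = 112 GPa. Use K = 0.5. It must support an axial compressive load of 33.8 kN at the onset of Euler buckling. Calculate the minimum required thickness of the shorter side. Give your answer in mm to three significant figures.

b ≈ 25.4 mm

L_e = K·L = 0.5 × 5.24 = 2.620 m
Required I = P_cr·L_e²/(π²E) = 3.380×10^4 × 2.620² / (π² × 1.12×10^11) = 2.099×10^-7 m⁴
I_req = 2.099×10^5 mm⁴
Rectangle, weak axis: I_min = h·b³/12 with h = 153 mm fixed  ⇒  b = (12I/h)^(1/3) = 25.4 mm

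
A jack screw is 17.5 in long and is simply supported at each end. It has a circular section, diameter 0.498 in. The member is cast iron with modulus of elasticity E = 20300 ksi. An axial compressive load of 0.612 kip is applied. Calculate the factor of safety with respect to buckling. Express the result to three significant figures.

n ≈ 3.23

I = πd⁴/64 = π×0.498⁴/64 = 3.019×10^-3 in⁴
Effective length L_e = K·L = 1 × 17.5 = 17.50 in
P_cr = π²EI / L_e² = π² × 20300×10³ × 3.019×10^-3 / 17.50² = 1.975×10^3 lb
Factor of safety n = P_cr / P = 1.9752 / 0.612 = 3.23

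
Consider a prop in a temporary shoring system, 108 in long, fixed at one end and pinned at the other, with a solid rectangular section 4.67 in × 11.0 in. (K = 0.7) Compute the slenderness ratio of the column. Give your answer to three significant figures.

λ ≈ 56.1

For a rectangle r_min = b/√12 = 4.67/√12 = 1.348 in
L_e = K·L = 0.7 × 108 = 75.60 in
λ = L_e / r_min = 75.600 / 1.348 = 56.1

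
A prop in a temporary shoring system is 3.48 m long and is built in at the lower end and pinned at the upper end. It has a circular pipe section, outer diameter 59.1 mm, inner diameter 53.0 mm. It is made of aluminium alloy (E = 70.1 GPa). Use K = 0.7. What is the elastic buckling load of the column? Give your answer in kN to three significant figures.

P_cr ≈ 24.7 kN

d_o = 59.1 mm, d_i = 53.0 mm
I = π(d_o⁴ − d_i⁴)/64 = π(59.1⁴ − 53.00⁴)/64 = 2.115×10^5 mm⁴
I = 2.115×10^5 mm⁴ = 2.115×10^-7 m⁴
Effective length L_e = K·L = 0.7 × 3.48 = 2.436 m
P_cr = π²EI / L_e² = π² × 70.1×10⁹ × 2.115×10^-7 / 2.436² = 2.466×10^4 N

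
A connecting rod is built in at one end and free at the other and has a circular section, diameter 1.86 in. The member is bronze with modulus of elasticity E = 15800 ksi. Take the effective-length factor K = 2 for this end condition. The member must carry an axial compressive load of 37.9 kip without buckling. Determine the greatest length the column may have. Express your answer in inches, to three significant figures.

L_max ≈ 24.6 in

I = πd⁴/64 = π×1.86⁴/64 = 0.5875 in⁴
At the buckling limit P_cr = P = 3.790×10^4 lb
From P_cr = π²EI/(K·L)²:  L = (1/K)·√(π²EI/P_cr) = (1/2)·√(π²×1.58×10^7×0.5875/3.790×10^4)
L = 24.6 in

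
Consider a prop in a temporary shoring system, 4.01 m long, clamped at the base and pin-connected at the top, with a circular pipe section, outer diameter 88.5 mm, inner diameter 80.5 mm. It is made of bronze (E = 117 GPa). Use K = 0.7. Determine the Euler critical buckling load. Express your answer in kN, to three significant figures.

P_cr ≈ 139 kN

d_o = 88.5 mm, d_i = 80.5 mm
I = π(d_o⁴ − d_i⁴)/64 = π(88.5⁴ − 80.50⁴)/64 = 9.499×10^5 mm⁴
I = 9.499×10^5 mm⁴ = 9.499×10^-7 m⁴
Effective length L_e = K·L = 0.7 × 4.01 = 2.807 m
P_cr = π²EI / L_e² = π² × 117×10⁹ × 9.499×10^-7 / 2.807² = 1.392×10^5 N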